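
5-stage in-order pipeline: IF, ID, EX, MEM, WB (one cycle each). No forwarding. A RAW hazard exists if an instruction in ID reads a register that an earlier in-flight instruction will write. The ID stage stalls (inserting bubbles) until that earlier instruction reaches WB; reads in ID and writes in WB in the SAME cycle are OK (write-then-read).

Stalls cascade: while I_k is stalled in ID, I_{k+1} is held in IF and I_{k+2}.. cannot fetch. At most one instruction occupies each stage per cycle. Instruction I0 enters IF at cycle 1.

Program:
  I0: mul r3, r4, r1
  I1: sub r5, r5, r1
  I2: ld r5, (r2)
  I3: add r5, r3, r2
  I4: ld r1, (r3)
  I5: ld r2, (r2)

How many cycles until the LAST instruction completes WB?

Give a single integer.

Answer: 10

Derivation:
I0 mul r3 <- r4,r1: IF@1 ID@2 stall=0 (-) EX@3 MEM@4 WB@5
I1 sub r5 <- r5,r1: IF@2 ID@3 stall=0 (-) EX@4 MEM@5 WB@6
I2 ld r5 <- r2: IF@3 ID@4 stall=0 (-) EX@5 MEM@6 WB@7
I3 add r5 <- r3,r2: IF@4 ID@5 stall=0 (-) EX@6 MEM@7 WB@8
I4 ld r1 <- r3: IF@5 ID@6 stall=0 (-) EX@7 MEM@8 WB@9
I5 ld r2 <- r2: IF@6 ID@7 stall=0 (-) EX@8 MEM@9 WB@10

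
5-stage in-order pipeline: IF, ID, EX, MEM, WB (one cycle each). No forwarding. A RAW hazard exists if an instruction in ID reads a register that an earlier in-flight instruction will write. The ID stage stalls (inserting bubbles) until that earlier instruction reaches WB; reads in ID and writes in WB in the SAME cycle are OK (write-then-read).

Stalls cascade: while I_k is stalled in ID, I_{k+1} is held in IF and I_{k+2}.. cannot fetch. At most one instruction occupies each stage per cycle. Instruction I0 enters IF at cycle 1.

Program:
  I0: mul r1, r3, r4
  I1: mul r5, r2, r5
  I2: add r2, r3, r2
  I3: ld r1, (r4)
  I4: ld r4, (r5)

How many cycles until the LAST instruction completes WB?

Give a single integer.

Answer: 9

Derivation:
I0 mul r1 <- r3,r4: IF@1 ID@2 stall=0 (-) EX@3 MEM@4 WB@5
I1 mul r5 <- r2,r5: IF@2 ID@3 stall=0 (-) EX@4 MEM@5 WB@6
I2 add r2 <- r3,r2: IF@3 ID@4 stall=0 (-) EX@5 MEM@6 WB@7
I3 ld r1 <- r4: IF@4 ID@5 stall=0 (-) EX@6 MEM@7 WB@8
I4 ld r4 <- r5: IF@5 ID@6 stall=0 (-) EX@7 MEM@8 WB@9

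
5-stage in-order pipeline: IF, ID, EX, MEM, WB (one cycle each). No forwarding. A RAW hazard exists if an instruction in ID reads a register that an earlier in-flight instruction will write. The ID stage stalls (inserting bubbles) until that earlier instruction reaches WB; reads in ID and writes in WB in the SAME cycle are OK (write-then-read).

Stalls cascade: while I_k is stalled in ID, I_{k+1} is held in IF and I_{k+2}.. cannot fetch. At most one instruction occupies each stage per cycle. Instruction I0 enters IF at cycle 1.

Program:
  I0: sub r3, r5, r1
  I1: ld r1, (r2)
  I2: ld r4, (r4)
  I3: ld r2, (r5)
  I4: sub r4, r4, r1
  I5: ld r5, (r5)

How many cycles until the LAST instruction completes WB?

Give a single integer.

I0 sub r3 <- r5,r1: IF@1 ID@2 stall=0 (-) EX@3 MEM@4 WB@5
I1 ld r1 <- r2: IF@2 ID@3 stall=0 (-) EX@4 MEM@5 WB@6
I2 ld r4 <- r4: IF@3 ID@4 stall=0 (-) EX@5 MEM@6 WB@7
I3 ld r2 <- r5: IF@4 ID@5 stall=0 (-) EX@6 MEM@7 WB@8
I4 sub r4 <- r4,r1: IF@5 ID@6 stall=1 (RAW on I2.r4 (WB@7)) EX@8 MEM@9 WB@10
I5 ld r5 <- r5: IF@6 ID@8 stall=0 (-) EX@9 MEM@10 WB@11

Answer: 11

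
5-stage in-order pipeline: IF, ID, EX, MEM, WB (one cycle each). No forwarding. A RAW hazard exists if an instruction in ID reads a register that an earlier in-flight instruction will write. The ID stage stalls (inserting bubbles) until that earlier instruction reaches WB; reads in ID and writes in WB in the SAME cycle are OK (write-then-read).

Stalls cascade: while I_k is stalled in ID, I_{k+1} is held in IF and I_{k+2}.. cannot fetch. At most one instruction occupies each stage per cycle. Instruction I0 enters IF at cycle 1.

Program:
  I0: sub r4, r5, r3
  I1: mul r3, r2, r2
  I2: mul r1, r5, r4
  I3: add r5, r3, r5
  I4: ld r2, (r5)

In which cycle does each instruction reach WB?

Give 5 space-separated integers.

I0 sub r4 <- r5,r3: IF@1 ID@2 stall=0 (-) EX@3 MEM@4 WB@5
I1 mul r3 <- r2,r2: IF@2 ID@3 stall=0 (-) EX@4 MEM@5 WB@6
I2 mul r1 <- r5,r4: IF@3 ID@4 stall=1 (RAW on I0.r4 (WB@5)) EX@6 MEM@7 WB@8
I3 add r5 <- r3,r5: IF@4 ID@6 stall=0 (-) EX@7 MEM@8 WB@9
I4 ld r2 <- r5: IF@6 ID@7 stall=2 (RAW on I3.r5 (WB@9)) EX@10 MEM@11 WB@12

Answer: 5 6 8 9 12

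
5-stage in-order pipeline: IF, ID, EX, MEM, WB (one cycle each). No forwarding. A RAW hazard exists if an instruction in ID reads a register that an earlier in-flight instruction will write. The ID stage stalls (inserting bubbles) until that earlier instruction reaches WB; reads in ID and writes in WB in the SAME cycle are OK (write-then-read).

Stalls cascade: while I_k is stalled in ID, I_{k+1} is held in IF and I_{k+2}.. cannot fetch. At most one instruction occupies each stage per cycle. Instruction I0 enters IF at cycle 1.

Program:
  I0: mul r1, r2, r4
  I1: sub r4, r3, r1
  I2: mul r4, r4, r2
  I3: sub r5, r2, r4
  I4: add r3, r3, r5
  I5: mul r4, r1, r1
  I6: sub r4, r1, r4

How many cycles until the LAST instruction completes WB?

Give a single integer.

Answer: 21

Derivation:
I0 mul r1 <- r2,r4: IF@1 ID@2 stall=0 (-) EX@3 MEM@4 WB@5
I1 sub r4 <- r3,r1: IF@2 ID@3 stall=2 (RAW on I0.r1 (WB@5)) EX@6 MEM@7 WB@8
I2 mul r4 <- r4,r2: IF@3 ID@6 stall=2 (RAW on I1.r4 (WB@8)) EX@9 MEM@10 WB@11
I3 sub r5 <- r2,r4: IF@6 ID@9 stall=2 (RAW on I2.r4 (WB@11)) EX@12 MEM@13 WB@14
I4 add r3 <- r3,r5: IF@9 ID@12 stall=2 (RAW on I3.r5 (WB@14)) EX@15 MEM@16 WB@17
I5 mul r4 <- r1,r1: IF@12 ID@15 stall=0 (-) EX@16 MEM@17 WB@18
I6 sub r4 <- r1,r4: IF@15 ID@16 stall=2 (RAW on I5.r4 (WB@18)) EX@19 MEM@20 WB@21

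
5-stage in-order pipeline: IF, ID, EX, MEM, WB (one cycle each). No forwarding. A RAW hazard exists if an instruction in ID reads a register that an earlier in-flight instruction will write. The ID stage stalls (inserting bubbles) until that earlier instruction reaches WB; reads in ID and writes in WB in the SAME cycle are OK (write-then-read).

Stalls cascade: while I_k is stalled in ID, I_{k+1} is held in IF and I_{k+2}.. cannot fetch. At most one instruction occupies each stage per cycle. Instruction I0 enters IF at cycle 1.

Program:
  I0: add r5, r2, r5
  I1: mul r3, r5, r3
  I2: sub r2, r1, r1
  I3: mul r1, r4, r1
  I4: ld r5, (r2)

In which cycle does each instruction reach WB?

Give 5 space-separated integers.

I0 add r5 <- r2,r5: IF@1 ID@2 stall=0 (-) EX@3 MEM@4 WB@5
I1 mul r3 <- r5,r3: IF@2 ID@3 stall=2 (RAW on I0.r5 (WB@5)) EX@6 MEM@7 WB@8
I2 sub r2 <- r1,r1: IF@3 ID@6 stall=0 (-) EX@7 MEM@8 WB@9
I3 mul r1 <- r4,r1: IF@6 ID@7 stall=0 (-) EX@8 MEM@9 WB@10
I4 ld r5 <- r2: IF@7 ID@8 stall=1 (RAW on I2.r2 (WB@9)) EX@10 MEM@11 WB@12

Answer: 5 8 9 10 12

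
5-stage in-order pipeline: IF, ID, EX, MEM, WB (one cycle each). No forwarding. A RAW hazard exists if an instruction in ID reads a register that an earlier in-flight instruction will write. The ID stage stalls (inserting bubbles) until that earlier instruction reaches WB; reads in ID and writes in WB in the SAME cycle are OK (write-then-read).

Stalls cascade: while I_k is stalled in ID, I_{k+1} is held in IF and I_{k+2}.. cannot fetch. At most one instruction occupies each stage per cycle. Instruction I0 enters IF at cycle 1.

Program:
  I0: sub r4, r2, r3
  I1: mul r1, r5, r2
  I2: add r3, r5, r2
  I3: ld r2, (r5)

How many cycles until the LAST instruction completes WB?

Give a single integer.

Answer: 8

Derivation:
I0 sub r4 <- r2,r3: IF@1 ID@2 stall=0 (-) EX@3 MEM@4 WB@5
I1 mul r1 <- r5,r2: IF@2 ID@3 stall=0 (-) EX@4 MEM@5 WB@6
I2 add r3 <- r5,r2: IF@3 ID@4 stall=0 (-) EX@5 MEM@6 WB@7
I3 ld r2 <- r5: IF@4 ID@5 stall=0 (-) EX@6 MEM@7 WB@8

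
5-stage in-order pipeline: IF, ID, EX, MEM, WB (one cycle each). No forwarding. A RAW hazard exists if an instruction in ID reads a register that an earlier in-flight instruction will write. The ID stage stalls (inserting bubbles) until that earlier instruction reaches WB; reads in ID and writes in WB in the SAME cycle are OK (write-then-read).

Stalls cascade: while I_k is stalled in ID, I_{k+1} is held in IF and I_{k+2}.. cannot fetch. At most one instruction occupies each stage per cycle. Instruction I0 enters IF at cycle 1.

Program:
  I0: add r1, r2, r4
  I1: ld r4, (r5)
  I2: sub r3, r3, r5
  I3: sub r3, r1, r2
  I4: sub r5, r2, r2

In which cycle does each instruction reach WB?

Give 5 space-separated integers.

I0 add r1 <- r2,r4: IF@1 ID@2 stall=0 (-) EX@3 MEM@4 WB@5
I1 ld r4 <- r5: IF@2 ID@3 stall=0 (-) EX@4 MEM@5 WB@6
I2 sub r3 <- r3,r5: IF@3 ID@4 stall=0 (-) EX@5 MEM@6 WB@7
I3 sub r3 <- r1,r2: IF@4 ID@5 stall=0 (-) EX@6 MEM@7 WB@8
I4 sub r5 <- r2,r2: IF@5 ID@6 stall=0 (-) EX@7 MEM@8 WB@9

Answer: 5 6 7 8 9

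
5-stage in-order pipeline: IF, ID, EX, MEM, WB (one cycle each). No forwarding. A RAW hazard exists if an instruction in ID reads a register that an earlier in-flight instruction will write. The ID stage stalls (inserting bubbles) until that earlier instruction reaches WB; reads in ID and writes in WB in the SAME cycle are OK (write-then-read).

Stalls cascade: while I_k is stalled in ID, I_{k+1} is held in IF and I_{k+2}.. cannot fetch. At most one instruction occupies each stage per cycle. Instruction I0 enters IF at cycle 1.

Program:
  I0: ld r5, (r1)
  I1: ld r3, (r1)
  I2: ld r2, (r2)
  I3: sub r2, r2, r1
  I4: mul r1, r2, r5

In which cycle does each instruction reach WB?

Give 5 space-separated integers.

I0 ld r5 <- r1: IF@1 ID@2 stall=0 (-) EX@3 MEM@4 WB@5
I1 ld r3 <- r1: IF@2 ID@3 stall=0 (-) EX@4 MEM@5 WB@6
I2 ld r2 <- r2: IF@3 ID@4 stall=0 (-) EX@5 MEM@6 WB@7
I3 sub r2 <- r2,r1: IF@4 ID@5 stall=2 (RAW on I2.r2 (WB@7)) EX@8 MEM@9 WB@10
I4 mul r1 <- r2,r5: IF@5 ID@8 stall=2 (RAW on I3.r2 (WB@10)) EX@11 MEM@12 WB@13

Answer: 5 6 7 10 13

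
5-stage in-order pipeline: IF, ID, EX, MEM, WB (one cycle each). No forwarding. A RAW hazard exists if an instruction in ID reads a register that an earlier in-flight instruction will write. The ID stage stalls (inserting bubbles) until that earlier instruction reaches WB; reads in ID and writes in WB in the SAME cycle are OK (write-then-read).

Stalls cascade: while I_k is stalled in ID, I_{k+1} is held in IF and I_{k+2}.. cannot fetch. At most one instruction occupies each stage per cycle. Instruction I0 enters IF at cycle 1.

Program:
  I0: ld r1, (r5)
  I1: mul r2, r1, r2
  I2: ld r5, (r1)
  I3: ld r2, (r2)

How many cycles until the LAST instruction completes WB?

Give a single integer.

Answer: 11

Derivation:
I0 ld r1 <- r5: IF@1 ID@2 stall=0 (-) EX@3 MEM@4 WB@5
I1 mul r2 <- r1,r2: IF@2 ID@3 stall=2 (RAW on I0.r1 (WB@5)) EX@6 MEM@7 WB@8
I2 ld r5 <- r1: IF@3 ID@6 stall=0 (-) EX@7 MEM@8 WB@9
I3 ld r2 <- r2: IF@6 ID@7 stall=1 (RAW on I1.r2 (WB@8)) EX@9 MEM@10 WB@11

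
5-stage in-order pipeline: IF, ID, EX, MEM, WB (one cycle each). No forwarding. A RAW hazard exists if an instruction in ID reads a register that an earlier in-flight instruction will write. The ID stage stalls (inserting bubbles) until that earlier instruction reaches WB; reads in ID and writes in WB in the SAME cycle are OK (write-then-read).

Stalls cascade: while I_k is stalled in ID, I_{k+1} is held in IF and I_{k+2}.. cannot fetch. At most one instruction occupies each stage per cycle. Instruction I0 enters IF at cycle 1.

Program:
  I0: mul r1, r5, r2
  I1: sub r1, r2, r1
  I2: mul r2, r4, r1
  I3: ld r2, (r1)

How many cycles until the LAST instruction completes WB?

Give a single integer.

I0 mul r1 <- r5,r2: IF@1 ID@2 stall=0 (-) EX@3 MEM@4 WB@5
I1 sub r1 <- r2,r1: IF@2 ID@3 stall=2 (RAW on I0.r1 (WB@5)) EX@6 MEM@7 WB@8
I2 mul r2 <- r4,r1: IF@3 ID@6 stall=2 (RAW on I1.r1 (WB@8)) EX@9 MEM@10 WB@11
I3 ld r2 <- r1: IF@6 ID@9 stall=0 (-) EX@10 MEM@11 WB@12

Answer: 12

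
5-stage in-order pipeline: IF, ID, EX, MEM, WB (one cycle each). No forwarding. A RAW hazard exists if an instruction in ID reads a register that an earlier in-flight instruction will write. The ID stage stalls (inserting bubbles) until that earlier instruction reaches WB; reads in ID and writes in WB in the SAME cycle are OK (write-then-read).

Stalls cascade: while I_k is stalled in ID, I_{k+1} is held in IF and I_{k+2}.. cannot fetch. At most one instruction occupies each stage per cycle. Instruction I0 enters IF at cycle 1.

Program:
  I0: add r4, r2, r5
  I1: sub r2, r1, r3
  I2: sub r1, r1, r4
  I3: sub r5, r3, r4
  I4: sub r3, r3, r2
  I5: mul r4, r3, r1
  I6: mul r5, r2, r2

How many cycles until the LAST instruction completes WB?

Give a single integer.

Answer: 14

Derivation:
I0 add r4 <- r2,r5: IF@1 ID@2 stall=0 (-) EX@3 MEM@4 WB@5
I1 sub r2 <- r1,r3: IF@2 ID@3 stall=0 (-) EX@4 MEM@5 WB@6
I2 sub r1 <- r1,r4: IF@3 ID@4 stall=1 (RAW on I0.r4 (WB@5)) EX@6 MEM@7 WB@8
I3 sub r5 <- r3,r4: IF@4 ID@6 stall=0 (-) EX@7 MEM@8 WB@9
I4 sub r3 <- r3,r2: IF@6 ID@7 stall=0 (-) EX@8 MEM@9 WB@10
I5 mul r4 <- r3,r1: IF@7 ID@8 stall=2 (RAW on I4.r3 (WB@10)) EX@11 MEM@12 WB@13
I6 mul r5 <- r2,r2: IF@8 ID@11 stall=0 (-) EX@12 MEM@13 WB@14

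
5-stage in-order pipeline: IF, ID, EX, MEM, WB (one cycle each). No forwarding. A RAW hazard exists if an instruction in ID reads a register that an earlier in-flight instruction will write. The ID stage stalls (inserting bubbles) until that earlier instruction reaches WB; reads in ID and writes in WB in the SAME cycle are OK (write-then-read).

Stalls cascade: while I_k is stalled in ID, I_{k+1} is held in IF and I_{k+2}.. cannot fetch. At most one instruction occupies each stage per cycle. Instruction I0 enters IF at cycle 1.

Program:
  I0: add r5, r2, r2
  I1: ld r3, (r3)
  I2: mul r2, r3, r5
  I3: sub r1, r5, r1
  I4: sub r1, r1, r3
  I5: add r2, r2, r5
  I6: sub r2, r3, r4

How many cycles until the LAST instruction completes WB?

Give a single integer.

I0 add r5 <- r2,r2: IF@1 ID@2 stall=0 (-) EX@3 MEM@4 WB@5
I1 ld r3 <- r3: IF@2 ID@3 stall=0 (-) EX@4 MEM@5 WB@6
I2 mul r2 <- r3,r5: IF@3 ID@4 stall=2 (RAW on I1.r3 (WB@6)) EX@7 MEM@8 WB@9
I3 sub r1 <- r5,r1: IF@4 ID@7 stall=0 (-) EX@8 MEM@9 WB@10
I4 sub r1 <- r1,r3: IF@7 ID@8 stall=2 (RAW on I3.r1 (WB@10)) EX@11 MEM@12 WB@13
I5 add r2 <- r2,r5: IF@8 ID@11 stall=0 (-) EX@12 MEM@13 WB@14
I6 sub r2 <- r3,r4: IF@11 ID@12 stall=0 (-) EX@13 MEM@14 WB@15

Answer: 15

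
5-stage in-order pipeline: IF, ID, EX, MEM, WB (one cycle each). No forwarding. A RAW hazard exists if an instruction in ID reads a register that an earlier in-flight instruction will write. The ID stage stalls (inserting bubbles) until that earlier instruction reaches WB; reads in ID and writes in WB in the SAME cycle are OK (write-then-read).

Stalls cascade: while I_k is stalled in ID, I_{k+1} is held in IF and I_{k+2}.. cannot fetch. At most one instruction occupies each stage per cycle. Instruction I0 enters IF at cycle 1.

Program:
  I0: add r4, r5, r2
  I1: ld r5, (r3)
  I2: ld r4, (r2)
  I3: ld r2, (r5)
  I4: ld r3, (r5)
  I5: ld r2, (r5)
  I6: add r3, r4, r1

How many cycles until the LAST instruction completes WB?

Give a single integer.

Answer: 12

Derivation:
I0 add r4 <- r5,r2: IF@1 ID@2 stall=0 (-) EX@3 MEM@4 WB@5
I1 ld r5 <- r3: IF@2 ID@3 stall=0 (-) EX@4 MEM@5 WB@6
I2 ld r4 <- r2: IF@3 ID@4 stall=0 (-) EX@5 MEM@6 WB@7
I3 ld r2 <- r5: IF@4 ID@5 stall=1 (RAW on I1.r5 (WB@6)) EX@7 MEM@8 WB@9
I4 ld r3 <- r5: IF@5 ID@7 stall=0 (-) EX@8 MEM@9 WB@10
I5 ld r2 <- r5: IF@7 ID@8 stall=0 (-) EX@9 MEM@10 WB@11
I6 add r3 <- r4,r1: IF@8 ID@9 stall=0 (-) EX@10 MEM@11 WB@12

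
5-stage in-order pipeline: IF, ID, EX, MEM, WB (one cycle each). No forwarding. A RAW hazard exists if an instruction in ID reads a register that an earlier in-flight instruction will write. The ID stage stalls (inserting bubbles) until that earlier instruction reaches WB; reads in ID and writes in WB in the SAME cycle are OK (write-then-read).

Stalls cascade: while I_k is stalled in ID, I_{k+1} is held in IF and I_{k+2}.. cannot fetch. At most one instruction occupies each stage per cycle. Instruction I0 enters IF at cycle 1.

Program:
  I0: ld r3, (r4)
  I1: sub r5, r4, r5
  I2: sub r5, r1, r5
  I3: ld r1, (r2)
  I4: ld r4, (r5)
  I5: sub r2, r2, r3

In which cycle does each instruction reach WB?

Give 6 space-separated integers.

I0 ld r3 <- r4: IF@1 ID@2 stall=0 (-) EX@3 MEM@4 WB@5
I1 sub r5 <- r4,r5: IF@2 ID@3 stall=0 (-) EX@4 MEM@5 WB@6
I2 sub r5 <- r1,r5: IF@3 ID@4 stall=2 (RAW on I1.r5 (WB@6)) EX@7 MEM@8 WB@9
I3 ld r1 <- r2: IF@4 ID@7 stall=0 (-) EX@8 MEM@9 WB@10
I4 ld r4 <- r5: IF@7 ID@8 stall=1 (RAW on I2.r5 (WB@9)) EX@10 MEM@11 WB@12
I5 sub r2 <- r2,r3: IF@8 ID@10 stall=0 (-) EX@11 MEM@12 WB@13

Answer: 5 6 9 10 12 13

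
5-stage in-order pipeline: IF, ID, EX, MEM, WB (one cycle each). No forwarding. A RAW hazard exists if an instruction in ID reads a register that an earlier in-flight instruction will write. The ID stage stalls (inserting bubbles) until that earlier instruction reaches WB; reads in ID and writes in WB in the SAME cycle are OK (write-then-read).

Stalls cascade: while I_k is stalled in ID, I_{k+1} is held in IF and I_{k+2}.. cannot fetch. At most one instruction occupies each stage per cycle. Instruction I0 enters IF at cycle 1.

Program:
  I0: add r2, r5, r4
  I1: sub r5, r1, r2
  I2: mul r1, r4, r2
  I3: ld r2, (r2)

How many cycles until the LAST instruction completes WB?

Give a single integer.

Answer: 10

Derivation:
I0 add r2 <- r5,r4: IF@1 ID@2 stall=0 (-) EX@3 MEM@4 WB@5
I1 sub r5 <- r1,r2: IF@2 ID@3 stall=2 (RAW on I0.r2 (WB@5)) EX@6 MEM@7 WB@8
I2 mul r1 <- r4,r2: IF@3 ID@6 stall=0 (-) EX@7 MEM@8 WB@9
I3 ld r2 <- r2: IF@6 ID@7 stall=0 (-) EX@8 MEM@9 WB@10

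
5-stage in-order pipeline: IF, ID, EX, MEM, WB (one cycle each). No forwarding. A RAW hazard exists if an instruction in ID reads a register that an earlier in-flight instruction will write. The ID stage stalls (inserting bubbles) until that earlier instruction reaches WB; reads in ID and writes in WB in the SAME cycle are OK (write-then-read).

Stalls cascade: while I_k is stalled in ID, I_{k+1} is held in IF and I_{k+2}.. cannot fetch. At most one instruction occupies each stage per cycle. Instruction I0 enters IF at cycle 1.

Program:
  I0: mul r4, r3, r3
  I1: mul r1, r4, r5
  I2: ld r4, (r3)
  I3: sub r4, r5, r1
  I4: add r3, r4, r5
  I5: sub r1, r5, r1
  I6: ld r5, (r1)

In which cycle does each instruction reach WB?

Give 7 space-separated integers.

I0 mul r4 <- r3,r3: IF@1 ID@2 stall=0 (-) EX@3 MEM@4 WB@5
I1 mul r1 <- r4,r5: IF@2 ID@3 stall=2 (RAW on I0.r4 (WB@5)) EX@6 MEM@7 WB@8
I2 ld r4 <- r3: IF@3 ID@6 stall=0 (-) EX@7 MEM@8 WB@9
I3 sub r4 <- r5,r1: IF@6 ID@7 stall=1 (RAW on I1.r1 (WB@8)) EX@9 MEM@10 WB@11
I4 add r3 <- r4,r5: IF@7 ID@9 stall=2 (RAW on I3.r4 (WB@11)) EX@12 MEM@13 WB@14
I5 sub r1 <- r5,r1: IF@9 ID@12 stall=0 (-) EX@13 MEM@14 WB@15
I6 ld r5 <- r1: IF@12 ID@13 stall=2 (RAW on I5.r1 (WB@15)) EX@16 MEM@17 WB@18

Answer: 5 8 9 11 14 15 18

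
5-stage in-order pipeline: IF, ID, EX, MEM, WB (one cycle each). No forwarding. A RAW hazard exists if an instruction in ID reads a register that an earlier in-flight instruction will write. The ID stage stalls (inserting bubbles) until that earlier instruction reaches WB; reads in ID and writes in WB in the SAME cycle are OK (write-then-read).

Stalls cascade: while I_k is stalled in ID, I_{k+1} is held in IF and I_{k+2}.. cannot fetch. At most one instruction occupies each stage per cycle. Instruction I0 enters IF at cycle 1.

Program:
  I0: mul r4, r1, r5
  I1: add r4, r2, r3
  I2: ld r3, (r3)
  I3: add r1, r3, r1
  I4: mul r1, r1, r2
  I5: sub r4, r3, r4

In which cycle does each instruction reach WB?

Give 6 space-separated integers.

Answer: 5 6 7 10 13 14

Derivation:
I0 mul r4 <- r1,r5: IF@1 ID@2 stall=0 (-) EX@3 MEM@4 WB@5
I1 add r4 <- r2,r3: IF@2 ID@3 stall=0 (-) EX@4 MEM@5 WB@6
I2 ld r3 <- r3: IF@3 ID@4 stall=0 (-) EX@5 MEM@6 WB@7
I3 add r1 <- r3,r1: IF@4 ID@5 stall=2 (RAW on I2.r3 (WB@7)) EX@8 MEM@9 WB@10
I4 mul r1 <- r1,r2: IF@5 ID@8 stall=2 (RAW on I3.r1 (WB@10)) EX@11 MEM@12 WB@13
I5 sub r4 <- r3,r4: IF@8 ID@11 stall=0 (-) EX@12 MEM@13 WB@14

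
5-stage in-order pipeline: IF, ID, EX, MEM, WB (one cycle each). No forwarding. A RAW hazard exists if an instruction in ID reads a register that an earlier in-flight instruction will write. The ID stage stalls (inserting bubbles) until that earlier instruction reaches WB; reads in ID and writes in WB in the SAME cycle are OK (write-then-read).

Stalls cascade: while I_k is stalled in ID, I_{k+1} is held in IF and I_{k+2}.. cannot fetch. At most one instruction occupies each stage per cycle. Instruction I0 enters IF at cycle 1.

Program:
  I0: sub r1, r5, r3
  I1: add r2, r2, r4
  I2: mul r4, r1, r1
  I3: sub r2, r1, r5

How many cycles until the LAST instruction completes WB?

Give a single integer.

Answer: 9

Derivation:
I0 sub r1 <- r5,r3: IF@1 ID@2 stall=0 (-) EX@3 MEM@4 WB@5
I1 add r2 <- r2,r4: IF@2 ID@3 stall=0 (-) EX@4 MEM@5 WB@6
I2 mul r4 <- r1,r1: IF@3 ID@4 stall=1 (RAW on I0.r1 (WB@5)) EX@6 MEM@7 WB@8
I3 sub r2 <- r1,r5: IF@4 ID@6 stall=0 (-) EX@7 MEM@8 WB@9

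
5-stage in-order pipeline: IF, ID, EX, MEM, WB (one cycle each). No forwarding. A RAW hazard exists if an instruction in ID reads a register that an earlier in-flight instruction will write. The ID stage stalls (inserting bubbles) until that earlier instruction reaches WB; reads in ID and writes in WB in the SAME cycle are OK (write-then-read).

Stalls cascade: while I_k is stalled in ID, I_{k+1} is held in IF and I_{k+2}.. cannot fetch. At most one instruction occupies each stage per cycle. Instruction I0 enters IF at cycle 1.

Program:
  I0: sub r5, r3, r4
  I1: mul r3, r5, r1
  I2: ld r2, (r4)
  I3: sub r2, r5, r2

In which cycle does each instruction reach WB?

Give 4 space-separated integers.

I0 sub r5 <- r3,r4: IF@1 ID@2 stall=0 (-) EX@3 MEM@4 WB@5
I1 mul r3 <- r5,r1: IF@2 ID@3 stall=2 (RAW on I0.r5 (WB@5)) EX@6 MEM@7 WB@8
I2 ld r2 <- r4: IF@3 ID@6 stall=0 (-) EX@7 MEM@8 WB@9
I3 sub r2 <- r5,r2: IF@6 ID@7 stall=2 (RAW on I2.r2 (WB@9)) EX@10 MEM@11 WB@12

Answer: 5 8 9 12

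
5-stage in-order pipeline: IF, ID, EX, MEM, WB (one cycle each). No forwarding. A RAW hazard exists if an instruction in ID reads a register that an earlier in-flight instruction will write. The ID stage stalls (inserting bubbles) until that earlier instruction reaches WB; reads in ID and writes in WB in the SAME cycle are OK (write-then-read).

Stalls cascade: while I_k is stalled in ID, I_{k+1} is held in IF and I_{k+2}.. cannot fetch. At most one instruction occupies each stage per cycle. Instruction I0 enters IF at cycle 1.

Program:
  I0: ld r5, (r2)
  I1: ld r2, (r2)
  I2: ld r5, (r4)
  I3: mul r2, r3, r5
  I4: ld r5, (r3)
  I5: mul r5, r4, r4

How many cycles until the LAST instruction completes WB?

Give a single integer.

Answer: 12

Derivation:
I0 ld r5 <- r2: IF@1 ID@2 stall=0 (-) EX@3 MEM@4 WB@5
I1 ld r2 <- r2: IF@2 ID@3 stall=0 (-) EX@4 MEM@5 WB@6
I2 ld r5 <- r4: IF@3 ID@4 stall=0 (-) EX@5 MEM@6 WB@7
I3 mul r2 <- r3,r5: IF@4 ID@5 stall=2 (RAW on I2.r5 (WB@7)) EX@8 MEM@9 WB@10
I4 ld r5 <- r3: IF@5 ID@8 stall=0 (-) EX@9 MEM@10 WB@11
I5 mul r5 <- r4,r4: IF@8 ID@9 stall=0 (-) EX@10 MEM@11 WB@12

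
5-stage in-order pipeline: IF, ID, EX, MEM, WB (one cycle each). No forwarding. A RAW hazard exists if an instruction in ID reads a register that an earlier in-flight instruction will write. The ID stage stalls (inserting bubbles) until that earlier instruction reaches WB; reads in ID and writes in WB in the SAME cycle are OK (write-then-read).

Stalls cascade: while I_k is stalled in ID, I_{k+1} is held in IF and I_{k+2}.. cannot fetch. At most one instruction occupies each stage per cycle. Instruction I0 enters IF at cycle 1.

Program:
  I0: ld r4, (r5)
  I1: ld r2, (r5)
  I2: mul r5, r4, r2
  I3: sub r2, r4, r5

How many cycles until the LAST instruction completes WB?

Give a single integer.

Answer: 12

Derivation:
I0 ld r4 <- r5: IF@1 ID@2 stall=0 (-) EX@3 MEM@4 WB@5
I1 ld r2 <- r5: IF@2 ID@3 stall=0 (-) EX@4 MEM@5 WB@6
I2 mul r5 <- r4,r2: IF@3 ID@4 stall=2 (RAW on I1.r2 (WB@6)) EX@7 MEM@8 WB@9
I3 sub r2 <- r4,r5: IF@4 ID@7 stall=2 (RAW on I2.r5 (WB@9)) EX@10 MEM@11 WB@12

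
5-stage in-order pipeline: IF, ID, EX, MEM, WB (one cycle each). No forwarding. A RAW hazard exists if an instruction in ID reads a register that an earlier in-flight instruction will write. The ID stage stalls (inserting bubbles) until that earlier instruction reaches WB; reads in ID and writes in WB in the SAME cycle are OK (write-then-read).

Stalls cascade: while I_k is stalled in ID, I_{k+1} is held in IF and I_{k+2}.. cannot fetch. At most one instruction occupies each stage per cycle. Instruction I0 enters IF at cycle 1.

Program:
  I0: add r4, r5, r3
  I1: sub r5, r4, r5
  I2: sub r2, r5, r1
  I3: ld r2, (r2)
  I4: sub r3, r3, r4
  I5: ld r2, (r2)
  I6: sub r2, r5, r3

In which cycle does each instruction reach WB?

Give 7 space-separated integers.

Answer: 5 8 11 14 15 17 18

Derivation:
I0 add r4 <- r5,r3: IF@1 ID@2 stall=0 (-) EX@3 MEM@4 WB@5
I1 sub r5 <- r4,r5: IF@2 ID@3 stall=2 (RAW on I0.r4 (WB@5)) EX@6 MEM@7 WB@8
I2 sub r2 <- r5,r1: IF@3 ID@6 stall=2 (RAW on I1.r5 (WB@8)) EX@9 MEM@10 WB@11
I3 ld r2 <- r2: IF@6 ID@9 stall=2 (RAW on I2.r2 (WB@11)) EX@12 MEM@13 WB@14
I4 sub r3 <- r3,r4: IF@9 ID@12 stall=0 (-) EX@13 MEM@14 WB@15
I5 ld r2 <- r2: IF@12 ID@13 stall=1 (RAW on I3.r2 (WB@14)) EX@15 MEM@16 WB@17
I6 sub r2 <- r5,r3: IF@13 ID@15 stall=0 (-) EX@16 MEM@17 WB@18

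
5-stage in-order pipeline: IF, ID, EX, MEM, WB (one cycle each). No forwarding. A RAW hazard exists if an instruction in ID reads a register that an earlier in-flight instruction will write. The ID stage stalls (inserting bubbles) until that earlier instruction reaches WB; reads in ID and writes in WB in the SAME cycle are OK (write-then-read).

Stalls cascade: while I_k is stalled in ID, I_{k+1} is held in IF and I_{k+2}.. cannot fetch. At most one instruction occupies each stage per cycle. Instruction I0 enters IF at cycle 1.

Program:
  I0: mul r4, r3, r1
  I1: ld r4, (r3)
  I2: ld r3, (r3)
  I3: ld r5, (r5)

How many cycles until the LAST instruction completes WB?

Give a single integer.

I0 mul r4 <- r3,r1: IF@1 ID@2 stall=0 (-) EX@3 MEM@4 WB@5
I1 ld r4 <- r3: IF@2 ID@3 stall=0 (-) EX@4 MEM@5 WB@6
I2 ld r3 <- r3: IF@3 ID@4 stall=0 (-) EX@5 MEM@6 WB@7
I3 ld r5 <- r5: IF@4 ID@5 stall=0 (-) EX@6 MEM@7 WB@8

Answer: 8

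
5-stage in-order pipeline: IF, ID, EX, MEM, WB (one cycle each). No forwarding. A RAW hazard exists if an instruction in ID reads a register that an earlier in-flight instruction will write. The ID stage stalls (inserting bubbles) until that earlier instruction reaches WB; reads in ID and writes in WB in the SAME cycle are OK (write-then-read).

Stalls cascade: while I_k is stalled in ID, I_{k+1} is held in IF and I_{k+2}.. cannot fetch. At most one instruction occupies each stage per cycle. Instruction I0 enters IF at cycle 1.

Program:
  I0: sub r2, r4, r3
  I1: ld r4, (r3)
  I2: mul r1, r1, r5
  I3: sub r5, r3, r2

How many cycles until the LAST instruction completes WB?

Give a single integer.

I0 sub r2 <- r4,r3: IF@1 ID@2 stall=0 (-) EX@3 MEM@4 WB@5
I1 ld r4 <- r3: IF@2 ID@3 stall=0 (-) EX@4 MEM@5 WB@6
I2 mul r1 <- r1,r5: IF@3 ID@4 stall=0 (-) EX@5 MEM@6 WB@7
I3 sub r5 <- r3,r2: IF@4 ID@5 stall=0 (-) EX@6 MEM@7 WB@8

Answer: 8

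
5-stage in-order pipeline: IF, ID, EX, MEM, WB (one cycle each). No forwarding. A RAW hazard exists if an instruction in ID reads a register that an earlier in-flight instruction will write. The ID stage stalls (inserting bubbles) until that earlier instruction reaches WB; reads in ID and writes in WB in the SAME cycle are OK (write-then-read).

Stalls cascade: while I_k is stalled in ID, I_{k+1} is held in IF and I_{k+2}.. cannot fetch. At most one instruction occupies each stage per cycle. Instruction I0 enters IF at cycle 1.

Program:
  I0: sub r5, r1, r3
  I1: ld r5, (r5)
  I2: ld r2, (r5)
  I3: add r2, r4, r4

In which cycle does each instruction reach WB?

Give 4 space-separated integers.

I0 sub r5 <- r1,r3: IF@1 ID@2 stall=0 (-) EX@3 MEM@4 WB@5
I1 ld r5 <- r5: IF@2 ID@3 stall=2 (RAW on I0.r5 (WB@5)) EX@6 MEM@7 WB@8
I2 ld r2 <- r5: IF@3 ID@6 stall=2 (RAW on I1.r5 (WB@8)) EX@9 MEM@10 WB@11
I3 add r2 <- r4,r4: IF@6 ID@9 stall=0 (-) EX@10 MEM@11 WB@12

Answer: 5 8 11 12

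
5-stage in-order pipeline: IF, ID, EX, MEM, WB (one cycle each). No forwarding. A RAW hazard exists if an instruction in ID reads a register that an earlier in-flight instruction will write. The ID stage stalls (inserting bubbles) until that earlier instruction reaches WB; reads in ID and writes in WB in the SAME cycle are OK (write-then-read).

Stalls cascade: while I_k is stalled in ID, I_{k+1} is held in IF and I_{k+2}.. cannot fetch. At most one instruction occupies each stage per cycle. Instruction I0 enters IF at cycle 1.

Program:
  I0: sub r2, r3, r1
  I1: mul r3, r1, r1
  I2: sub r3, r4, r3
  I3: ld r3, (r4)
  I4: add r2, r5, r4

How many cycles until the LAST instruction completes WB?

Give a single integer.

I0 sub r2 <- r3,r1: IF@1 ID@2 stall=0 (-) EX@3 MEM@4 WB@5
I1 mul r3 <- r1,r1: IF@2 ID@3 stall=0 (-) EX@4 MEM@5 WB@6
I2 sub r3 <- r4,r3: IF@3 ID@4 stall=2 (RAW on I1.r3 (WB@6)) EX@7 MEM@8 WB@9
I3 ld r3 <- r4: IF@4 ID@7 stall=0 (-) EX@8 MEM@9 WB@10
I4 add r2 <- r5,r4: IF@7 ID@8 stall=0 (-) EX@9 MEM@10 WB@11

Answer: 11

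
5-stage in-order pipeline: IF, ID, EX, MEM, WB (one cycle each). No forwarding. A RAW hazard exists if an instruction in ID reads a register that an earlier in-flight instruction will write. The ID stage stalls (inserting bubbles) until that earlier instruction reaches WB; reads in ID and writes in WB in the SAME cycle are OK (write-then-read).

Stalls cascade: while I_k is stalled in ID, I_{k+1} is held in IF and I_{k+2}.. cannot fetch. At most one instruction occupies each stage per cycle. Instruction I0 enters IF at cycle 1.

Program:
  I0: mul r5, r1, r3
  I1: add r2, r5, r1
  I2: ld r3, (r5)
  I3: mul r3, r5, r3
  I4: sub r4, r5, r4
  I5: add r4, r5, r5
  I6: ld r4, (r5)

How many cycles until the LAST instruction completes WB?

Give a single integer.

I0 mul r5 <- r1,r3: IF@1 ID@2 stall=0 (-) EX@3 MEM@4 WB@5
I1 add r2 <- r5,r1: IF@2 ID@3 stall=2 (RAW on I0.r5 (WB@5)) EX@6 MEM@7 WB@8
I2 ld r3 <- r5: IF@3 ID@6 stall=0 (-) EX@7 MEM@8 WB@9
I3 mul r3 <- r5,r3: IF@6 ID@7 stall=2 (RAW on I2.r3 (WB@9)) EX@10 MEM@11 WB@12
I4 sub r4 <- r5,r4: IF@7 ID@10 stall=0 (-) EX@11 MEM@12 WB@13
I5 add r4 <- r5,r5: IF@10 ID@11 stall=0 (-) EX@12 MEM@13 WB@14
I6 ld r4 <- r5: IF@11 ID@12 stall=0 (-) EX@13 MEM@14 WB@15

Answer: 15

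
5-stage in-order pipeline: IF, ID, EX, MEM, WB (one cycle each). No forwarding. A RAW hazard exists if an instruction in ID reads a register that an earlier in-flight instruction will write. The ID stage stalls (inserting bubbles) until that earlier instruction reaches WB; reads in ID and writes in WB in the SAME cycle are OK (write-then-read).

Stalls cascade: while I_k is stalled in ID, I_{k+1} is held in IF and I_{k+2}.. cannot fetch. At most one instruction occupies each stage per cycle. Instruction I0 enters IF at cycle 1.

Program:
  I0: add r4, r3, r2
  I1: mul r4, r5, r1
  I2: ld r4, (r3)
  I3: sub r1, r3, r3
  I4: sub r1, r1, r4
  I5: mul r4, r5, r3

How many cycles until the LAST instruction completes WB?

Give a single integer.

I0 add r4 <- r3,r2: IF@1 ID@2 stall=0 (-) EX@3 MEM@4 WB@5
I1 mul r4 <- r5,r1: IF@2 ID@3 stall=0 (-) EX@4 MEM@5 WB@6
I2 ld r4 <- r3: IF@3 ID@4 stall=0 (-) EX@5 MEM@6 WB@7
I3 sub r1 <- r3,r3: IF@4 ID@5 stall=0 (-) EX@6 MEM@7 WB@8
I4 sub r1 <- r1,r4: IF@5 ID@6 stall=2 (RAW on I3.r1 (WB@8)) EX@9 MEM@10 WB@11
I5 mul r4 <- r5,r3: IF@6 ID@9 stall=0 (-) EX@10 MEM@11 WB@12

Answer: 12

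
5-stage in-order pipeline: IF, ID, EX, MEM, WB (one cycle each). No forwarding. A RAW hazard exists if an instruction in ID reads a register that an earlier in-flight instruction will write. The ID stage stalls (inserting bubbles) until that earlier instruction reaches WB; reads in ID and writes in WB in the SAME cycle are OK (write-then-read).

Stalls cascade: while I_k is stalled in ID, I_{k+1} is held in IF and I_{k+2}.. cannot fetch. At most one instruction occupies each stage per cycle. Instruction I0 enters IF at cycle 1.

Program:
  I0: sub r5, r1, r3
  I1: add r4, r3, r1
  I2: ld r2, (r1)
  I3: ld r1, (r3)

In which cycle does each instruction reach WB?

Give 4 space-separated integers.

Answer: 5 6 7 8

Derivation:
I0 sub r5 <- r1,r3: IF@1 ID@2 stall=0 (-) EX@3 MEM@4 WB@5
I1 add r4 <- r3,r1: IF@2 ID@3 stall=0 (-) EX@4 MEM@5 WB@6
I2 ld r2 <- r1: IF@3 ID@4 stall=0 (-) EX@5 MEM@6 WB@7
I3 ld r1 <- r3: IF@4 ID@5 stall=0 (-) EX@6 MEM@7 WB@8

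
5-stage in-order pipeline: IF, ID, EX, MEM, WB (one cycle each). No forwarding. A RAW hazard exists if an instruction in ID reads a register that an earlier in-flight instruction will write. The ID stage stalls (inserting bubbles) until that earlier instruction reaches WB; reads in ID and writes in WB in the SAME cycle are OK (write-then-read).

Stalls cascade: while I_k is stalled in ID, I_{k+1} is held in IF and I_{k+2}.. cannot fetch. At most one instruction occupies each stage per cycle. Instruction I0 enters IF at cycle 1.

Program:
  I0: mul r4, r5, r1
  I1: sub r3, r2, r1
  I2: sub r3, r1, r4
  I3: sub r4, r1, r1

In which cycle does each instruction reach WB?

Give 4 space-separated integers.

Answer: 5 6 8 9

Derivation:
I0 mul r4 <- r5,r1: IF@1 ID@2 stall=0 (-) EX@3 MEM@4 WB@5
I1 sub r3 <- r2,r1: IF@2 ID@3 stall=0 (-) EX@4 MEM@5 WB@6
I2 sub r3 <- r1,r4: IF@3 ID@4 stall=1 (RAW on I0.r4 (WB@5)) EX@6 MEM@7 WB@8
I3 sub r4 <- r1,r1: IF@4 ID@6 stall=0 (-) EX@7 MEM@8 WB@9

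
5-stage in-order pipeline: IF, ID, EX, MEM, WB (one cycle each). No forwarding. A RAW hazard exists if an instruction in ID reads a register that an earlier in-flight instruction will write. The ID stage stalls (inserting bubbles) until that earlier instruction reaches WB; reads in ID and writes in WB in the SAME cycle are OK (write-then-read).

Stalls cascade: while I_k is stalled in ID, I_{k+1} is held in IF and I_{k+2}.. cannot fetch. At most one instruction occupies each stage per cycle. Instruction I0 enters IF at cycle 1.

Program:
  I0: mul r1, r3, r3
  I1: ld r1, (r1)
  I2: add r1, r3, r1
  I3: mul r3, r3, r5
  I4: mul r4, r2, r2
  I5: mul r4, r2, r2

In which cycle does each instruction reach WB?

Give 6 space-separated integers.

I0 mul r1 <- r3,r3: IF@1 ID@2 stall=0 (-) EX@3 MEM@4 WB@5
I1 ld r1 <- r1: IF@2 ID@3 stall=2 (RAW on I0.r1 (WB@5)) EX@6 MEM@7 WB@8
I2 add r1 <- r3,r1: IF@3 ID@6 stall=2 (RAW on I1.r1 (WB@8)) EX@9 MEM@10 WB@11
I3 mul r3 <- r3,r5: IF@6 ID@9 stall=0 (-) EX@10 MEM@11 WB@12
I4 mul r4 <- r2,r2: IF@9 ID@10 stall=0 (-) EX@11 MEM@12 WB@13
I5 mul r4 <- r2,r2: IF@10 ID@11 stall=0 (-) EX@12 MEM@13 WB@14

Answer: 5 8 11 12 13 14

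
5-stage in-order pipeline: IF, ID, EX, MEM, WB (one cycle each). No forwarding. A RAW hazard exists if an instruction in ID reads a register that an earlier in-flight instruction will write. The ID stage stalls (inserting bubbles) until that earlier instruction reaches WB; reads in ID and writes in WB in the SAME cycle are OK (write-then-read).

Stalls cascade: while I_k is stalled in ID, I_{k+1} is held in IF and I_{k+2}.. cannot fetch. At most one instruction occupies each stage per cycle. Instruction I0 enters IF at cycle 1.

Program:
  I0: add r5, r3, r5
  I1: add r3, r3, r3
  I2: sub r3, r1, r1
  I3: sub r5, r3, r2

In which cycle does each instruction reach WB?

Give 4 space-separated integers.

Answer: 5 6 7 10

Derivation:
I0 add r5 <- r3,r5: IF@1 ID@2 stall=0 (-) EX@3 MEM@4 WB@5
I1 add r3 <- r3,r3: IF@2 ID@3 stall=0 (-) EX@4 MEM@5 WB@6
I2 sub r3 <- r1,r1: IF@3 ID@4 stall=0 (-) EX@5 MEM@6 WB@7
I3 sub r5 <- r3,r2: IF@4 ID@5 stall=2 (RAW on I2.r3 (WB@7)) EX@8 MEM@9 WB@10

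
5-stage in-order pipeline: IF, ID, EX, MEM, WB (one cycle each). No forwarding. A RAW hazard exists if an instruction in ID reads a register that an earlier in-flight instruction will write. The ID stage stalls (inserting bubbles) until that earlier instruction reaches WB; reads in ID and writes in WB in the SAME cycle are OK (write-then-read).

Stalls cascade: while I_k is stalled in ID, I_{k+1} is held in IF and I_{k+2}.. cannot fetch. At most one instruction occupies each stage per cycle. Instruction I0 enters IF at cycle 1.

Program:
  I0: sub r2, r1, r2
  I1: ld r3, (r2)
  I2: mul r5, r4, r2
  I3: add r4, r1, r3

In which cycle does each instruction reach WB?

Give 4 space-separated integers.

I0 sub r2 <- r1,r2: IF@1 ID@2 stall=0 (-) EX@3 MEM@4 WB@5
I1 ld r3 <- r2: IF@2 ID@3 stall=2 (RAW on I0.r2 (WB@5)) EX@6 MEM@7 WB@8
I2 mul r5 <- r4,r2: IF@3 ID@6 stall=0 (-) EX@7 MEM@8 WB@9
I3 add r4 <- r1,r3: IF@6 ID@7 stall=1 (RAW on I1.r3 (WB@8)) EX@9 MEM@10 WB@11

Answer: 5 8 9 11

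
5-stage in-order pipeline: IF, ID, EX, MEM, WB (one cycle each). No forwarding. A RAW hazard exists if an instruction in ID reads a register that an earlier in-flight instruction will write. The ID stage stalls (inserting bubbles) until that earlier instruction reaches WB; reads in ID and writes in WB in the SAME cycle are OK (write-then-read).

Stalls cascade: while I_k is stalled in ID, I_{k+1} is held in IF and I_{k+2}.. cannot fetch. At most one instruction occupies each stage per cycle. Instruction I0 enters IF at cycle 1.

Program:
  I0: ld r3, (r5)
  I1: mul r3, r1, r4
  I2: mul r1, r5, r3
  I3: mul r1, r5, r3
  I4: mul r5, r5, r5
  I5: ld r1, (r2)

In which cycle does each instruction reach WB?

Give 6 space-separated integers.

Answer: 5 6 9 10 11 12

Derivation:
I0 ld r3 <- r5: IF@1 ID@2 stall=0 (-) EX@3 MEM@4 WB@5
I1 mul r3 <- r1,r4: IF@2 ID@3 stall=0 (-) EX@4 MEM@5 WB@6
I2 mul r1 <- r5,r3: IF@3 ID@4 stall=2 (RAW on I1.r3 (WB@6)) EX@7 MEM@8 WB@9
I3 mul r1 <- r5,r3: IF@4 ID@7 stall=0 (-) EX@8 MEM@9 WB@10
I4 mul r5 <- r5,r5: IF@7 ID@8 stall=0 (-) EX@9 MEM@10 WB@11
I5 ld r1 <- r2: IF@8 ID@9 stall=0 (-) EX@10 MEM@11 WB@12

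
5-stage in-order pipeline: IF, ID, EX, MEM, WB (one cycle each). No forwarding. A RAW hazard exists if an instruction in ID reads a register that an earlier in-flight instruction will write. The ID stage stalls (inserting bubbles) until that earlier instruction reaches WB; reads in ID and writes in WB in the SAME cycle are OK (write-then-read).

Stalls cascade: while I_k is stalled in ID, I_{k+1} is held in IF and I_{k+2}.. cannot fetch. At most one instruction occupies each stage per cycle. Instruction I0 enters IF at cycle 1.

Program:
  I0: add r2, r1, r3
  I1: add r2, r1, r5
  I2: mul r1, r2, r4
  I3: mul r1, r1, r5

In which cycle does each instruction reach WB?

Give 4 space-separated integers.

I0 add r2 <- r1,r3: IF@1 ID@2 stall=0 (-) EX@3 MEM@4 WB@5
I1 add r2 <- r1,r5: IF@2 ID@3 stall=0 (-) EX@4 MEM@5 WB@6
I2 mul r1 <- r2,r4: IF@3 ID@4 stall=2 (RAW on I1.r2 (WB@6)) EX@7 MEM@8 WB@9
I3 mul r1 <- r1,r5: IF@4 ID@7 stall=2 (RAW on I2.r1 (WB@9)) EX@10 MEM@11 WB@12

Answer: 5 6 9 12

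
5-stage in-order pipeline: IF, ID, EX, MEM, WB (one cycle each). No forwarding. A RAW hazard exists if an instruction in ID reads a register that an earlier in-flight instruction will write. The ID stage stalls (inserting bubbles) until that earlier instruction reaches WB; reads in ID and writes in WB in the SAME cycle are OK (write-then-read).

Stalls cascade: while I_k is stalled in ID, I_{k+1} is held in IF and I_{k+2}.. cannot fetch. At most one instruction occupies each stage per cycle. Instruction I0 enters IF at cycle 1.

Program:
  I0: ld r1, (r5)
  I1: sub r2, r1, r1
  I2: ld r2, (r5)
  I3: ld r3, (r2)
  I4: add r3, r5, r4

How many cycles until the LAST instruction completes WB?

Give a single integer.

Answer: 13

Derivation:
I0 ld r1 <- r5: IF@1 ID@2 stall=0 (-) EX@3 MEM@4 WB@5
I1 sub r2 <- r1,r1: IF@2 ID@3 stall=2 (RAW on I0.r1 (WB@5)) EX@6 MEM@7 WB@8
I2 ld r2 <- r5: IF@3 ID@6 stall=0 (-) EX@7 MEM@8 WB@9
I3 ld r3 <- r2: IF@6 ID@7 stall=2 (RAW on I2.r2 (WB@9)) EX@10 MEM@11 WB@12
I4 add r3 <- r5,r4: IF@7 ID@10 stall=0 (-) EX@11 MEM@12 WB@13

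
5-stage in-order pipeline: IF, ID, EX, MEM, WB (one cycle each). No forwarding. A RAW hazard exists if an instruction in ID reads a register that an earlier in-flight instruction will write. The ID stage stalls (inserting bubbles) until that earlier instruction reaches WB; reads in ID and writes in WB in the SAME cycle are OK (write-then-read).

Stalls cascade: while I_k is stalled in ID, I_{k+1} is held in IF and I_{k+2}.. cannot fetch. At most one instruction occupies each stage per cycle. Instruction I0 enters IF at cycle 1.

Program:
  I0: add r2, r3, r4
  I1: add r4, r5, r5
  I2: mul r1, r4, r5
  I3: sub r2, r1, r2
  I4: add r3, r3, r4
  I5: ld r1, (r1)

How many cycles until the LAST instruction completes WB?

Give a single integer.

I0 add r2 <- r3,r4: IF@1 ID@2 stall=0 (-) EX@3 MEM@4 WB@5
I1 add r4 <- r5,r5: IF@2 ID@3 stall=0 (-) EX@4 MEM@5 WB@6
I2 mul r1 <- r4,r5: IF@3 ID@4 stall=2 (RAW on I1.r4 (WB@6)) EX@7 MEM@8 WB@9
I3 sub r2 <- r1,r2: IF@4 ID@7 stall=2 (RAW on I2.r1 (WB@9)) EX@10 MEM@11 WB@12
I4 add r3 <- r3,r4: IF@7 ID@10 stall=0 (-) EX@11 MEM@12 WB@13
I5 ld r1 <- r1: IF@10 ID@11 stall=0 (-) EX@12 MEM@13 WB@14

Answer: 14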